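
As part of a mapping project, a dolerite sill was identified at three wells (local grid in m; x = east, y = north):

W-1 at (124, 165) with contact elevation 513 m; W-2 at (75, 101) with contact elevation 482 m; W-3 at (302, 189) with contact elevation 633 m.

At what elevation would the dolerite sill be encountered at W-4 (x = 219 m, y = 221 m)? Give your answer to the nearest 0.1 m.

575.5 m

Two edge vectors: W-1→W-2 = (-49, -64, -31), W-1→W-3 = (178, 24, 120).
Normal n = (W-1→W-2) × (W-1→W-3) = (-6936, 362, 10216).
So ∂z/∂x = −n_x/n_z = 0.67894 and ∂z/∂y = −n_y/n_z = −0.03543.
Intercept c from W-1: 513 − 84.19 + 5.85 = 434.66.
At (219, 221): z = 148.7 − 7.8 + 434.66 = 575.5 m.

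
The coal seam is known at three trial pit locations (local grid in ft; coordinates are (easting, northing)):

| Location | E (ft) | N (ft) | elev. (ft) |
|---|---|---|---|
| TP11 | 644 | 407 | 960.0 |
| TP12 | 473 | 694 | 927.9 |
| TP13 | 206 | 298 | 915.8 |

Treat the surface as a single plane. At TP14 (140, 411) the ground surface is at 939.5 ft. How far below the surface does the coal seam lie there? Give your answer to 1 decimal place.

Let the plane be z = a·E + b·N + c.
TP12−TP11: −171a + 287b = −32.1;  TP13−TP11: −438a − 109b = −44.2.
Solving gives a = 0.11212, b = −0.04504.
Then c = 960 − a·644 − b·407 = 906.13.
At (140, 411): z_contact = 15.70 − 18.51 + 906.13 = 903.31 ft.
Depth below ground = 939.5 − 903.31 = 36.2 ft.

36.2 ft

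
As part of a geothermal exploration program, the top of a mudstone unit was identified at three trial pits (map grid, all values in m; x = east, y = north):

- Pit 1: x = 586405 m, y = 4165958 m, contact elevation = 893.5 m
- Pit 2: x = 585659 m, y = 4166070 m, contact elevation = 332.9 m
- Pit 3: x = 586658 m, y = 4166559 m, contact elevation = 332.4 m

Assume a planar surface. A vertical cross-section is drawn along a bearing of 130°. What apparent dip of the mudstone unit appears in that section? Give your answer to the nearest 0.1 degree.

50.1°

Two edge vectors: Pit 1→Pit 2 = (-746, 112, -560.6), Pit 1→Pit 3 = (253, 601, -561.1).
Normal n = (Pit 1→Pit 2) × (Pit 1→Pit 3) = (274077.4, -560412.4, -476682).
So ∂z/∂x = −n_x/n_z = 0.57497 and ∂z/∂y = −n_y/n_z = −1.17565.
Unit vector along 130° is (sin 130°, cos 130°) = (0.7660, -0.6428).
Slope in that direction = a·(0.7660) + b·(-0.6428) = 1.19615.
Apparent dip = arctan|1.19615| = 50.1° (true dip is 52.6°, so apparent ≤ true as expected).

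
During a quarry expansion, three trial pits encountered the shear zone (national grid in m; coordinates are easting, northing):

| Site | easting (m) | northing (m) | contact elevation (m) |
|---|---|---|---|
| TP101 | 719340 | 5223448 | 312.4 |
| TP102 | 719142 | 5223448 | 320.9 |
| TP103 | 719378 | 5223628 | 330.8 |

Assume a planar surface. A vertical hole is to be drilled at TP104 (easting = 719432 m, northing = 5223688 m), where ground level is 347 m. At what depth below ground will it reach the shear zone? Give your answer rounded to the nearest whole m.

12 m

Let the plane be z = a·easting + b·northing + c.
TP102−TP101: −198a + 0b = 8.5;  TP103−TP101: 38a + 180b = 18.4.
Solving gives a = −0.04292929, b = 0.11128507.
Then c = 312.4 − a·719340 − b·5223448 = −550098.63.
At (719432, 5223688): z_contact = −30884.7 + 581318.5 − 550098.63 = 335.2 m.
Depth below ground = 347 − 335.2 = 12 m.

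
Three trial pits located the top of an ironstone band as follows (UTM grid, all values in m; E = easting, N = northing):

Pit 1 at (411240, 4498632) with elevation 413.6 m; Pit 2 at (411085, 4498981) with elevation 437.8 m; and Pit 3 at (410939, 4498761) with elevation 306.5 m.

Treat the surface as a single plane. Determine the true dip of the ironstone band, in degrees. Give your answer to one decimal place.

28.9°

Let the plane be z = a·E + b·N + c.
Pit 2−Pit 1: −155a + 349b = 24.2;  Pit 3−Pit 1: −301a + 129b = −107.1.
Solving gives a = 0.47616, b = 0.28082.
Gradient magnitude |∇z| = √(a² + b²) = √(0.22673 + 0.07886) = 0.55280.
True dip = arctan(0.55280) = 28.9°, dipping toward WSW (azimuth ≈ 239°).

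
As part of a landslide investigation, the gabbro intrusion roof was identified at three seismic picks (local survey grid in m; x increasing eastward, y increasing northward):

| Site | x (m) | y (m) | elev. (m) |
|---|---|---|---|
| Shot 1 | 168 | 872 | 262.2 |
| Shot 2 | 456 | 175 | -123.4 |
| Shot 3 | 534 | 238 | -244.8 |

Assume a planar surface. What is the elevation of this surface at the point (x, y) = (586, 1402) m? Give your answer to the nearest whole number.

Let the plane be z = a·x + b·y + c.
Shot 2−Shot 1: 288a − 697b = −385.6;  Shot 3−Shot 1: 366a − 634b = −507.
Solving gives a = −1.50198, b = −0.06739.
Then c = 262.2 − a·168 − b·872 = 573.30.
At (586, 1402): z = −880.2 − 94.5 + 573.30 = -401.3 m.

-401 m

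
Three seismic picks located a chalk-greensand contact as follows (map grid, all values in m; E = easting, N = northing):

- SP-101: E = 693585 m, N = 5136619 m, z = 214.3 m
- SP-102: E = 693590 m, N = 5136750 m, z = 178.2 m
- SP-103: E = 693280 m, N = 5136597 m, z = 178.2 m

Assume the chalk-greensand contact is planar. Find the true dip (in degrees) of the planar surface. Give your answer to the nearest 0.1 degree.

17.4°

Two edge vectors: SP-101→SP-102 = (5, 131, -36.1), SP-101→SP-103 = (-305, -22, -36.1).
Normal n = (SP-101→SP-102) × (SP-101→SP-103) = (-5523.3, 11191, 39845).
So ∂z/∂E = −n_x/n_z = 0.13862 and ∂z/∂N = −n_y/n_z = −0.28086.
Gradient magnitude |∇z| = √(a² + b²) = √(0.01922 + 0.07888) = 0.31321.
True dip = arctan(0.31321) = 17.4°, dipping toward NNW (azimuth ≈ 334°).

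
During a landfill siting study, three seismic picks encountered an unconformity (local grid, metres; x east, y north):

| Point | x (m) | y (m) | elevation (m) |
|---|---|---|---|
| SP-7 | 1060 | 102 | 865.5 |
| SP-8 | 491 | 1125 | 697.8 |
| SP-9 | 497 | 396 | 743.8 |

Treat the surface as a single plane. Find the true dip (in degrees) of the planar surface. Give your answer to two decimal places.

Two edge vectors: SP-7→SP-8 = (-569, 1023, -167.7), SP-7→SP-9 = (-563, 294, -121.7).
Normal n = (SP-7→SP-8) × (SP-7→SP-9) = (-75195.3, 25167.8, 408663).
So ∂z/∂x = −n_x/n_z = 0.18400 and ∂z/∂y = −n_y/n_z = −0.06159.
Gradient magnitude |∇z| = √(a² + b²) = √(0.03386 + 0.00379) = 0.19404.
True dip = arctan(0.19404) = 10.98°, dipping toward WNW (azimuth ≈ 289°).

10.98°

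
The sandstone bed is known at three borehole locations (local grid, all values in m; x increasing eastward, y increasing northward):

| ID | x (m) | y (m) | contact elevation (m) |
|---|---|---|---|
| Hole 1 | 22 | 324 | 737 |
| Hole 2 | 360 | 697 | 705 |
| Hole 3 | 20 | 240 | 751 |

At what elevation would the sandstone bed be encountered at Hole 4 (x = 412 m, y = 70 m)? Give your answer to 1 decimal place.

815.6 m

Two edge vectors: Hole 1→Hole 2 = (338, 373, -32), Hole 1→Hole 3 = (-2, -84, 14).
Normal n = (Hole 1→Hole 2) × (Hole 1→Hole 3) = (2534, -4668, -27646).
So ∂z/∂x = −n_x/n_z = 0.09166 and ∂z/∂y = −n_y/n_z = −0.16885.
Intercept c from Hole 1: 737 − 2.02 + 54.71 = 789.69.
At (412, 70): z = 37.8 − 11.8 + 789.69 = 815.6 m.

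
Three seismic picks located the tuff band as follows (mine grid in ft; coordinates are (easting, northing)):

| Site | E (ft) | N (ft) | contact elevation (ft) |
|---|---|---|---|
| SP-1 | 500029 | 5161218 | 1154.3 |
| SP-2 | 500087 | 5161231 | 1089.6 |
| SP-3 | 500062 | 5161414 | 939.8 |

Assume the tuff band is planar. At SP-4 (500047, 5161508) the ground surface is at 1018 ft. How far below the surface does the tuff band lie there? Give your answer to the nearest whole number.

Let the plane be z = a·E + b·N + c.
SP-2−SP-1: 58a + 13b = −64.7;  SP-3−SP-1: 33a + 196b = −214.5.
Solving gives a = −0.90435140, b = −0.94212451.
Then c = 1154.3 − a·500029 − b·5161218 = 5315866.20.
At (500047, 5161508): z_contact = −452218.2 − 4862783.2 + 5315866.20 = 864.8 ft.
Depth below ground = 1018 − 864.8 = 153 ft.

153 ft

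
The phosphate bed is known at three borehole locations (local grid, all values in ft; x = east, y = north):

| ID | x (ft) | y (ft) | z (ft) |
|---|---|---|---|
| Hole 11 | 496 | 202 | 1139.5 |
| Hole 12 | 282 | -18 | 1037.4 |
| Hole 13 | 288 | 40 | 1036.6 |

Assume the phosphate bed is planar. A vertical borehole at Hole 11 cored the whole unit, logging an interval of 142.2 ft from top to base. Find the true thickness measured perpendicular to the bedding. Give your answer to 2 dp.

124.37 ft

Let the plane be z = a·x + b·y + c.
Hole 12−Hole 11: −214a − 220b = −102.1;  Hole 13−Hole 11: −208a − 162b = −102.9.
Solving gives a = 0.54975, b = −0.07066.
|∇z| = √(a²+b²) = 0.55427, so dip δ = arctan(0.55427) = 29.00°.
True thickness = vertical thickness × cos δ = 142.2 × cos 29.00° = 124.37 ft.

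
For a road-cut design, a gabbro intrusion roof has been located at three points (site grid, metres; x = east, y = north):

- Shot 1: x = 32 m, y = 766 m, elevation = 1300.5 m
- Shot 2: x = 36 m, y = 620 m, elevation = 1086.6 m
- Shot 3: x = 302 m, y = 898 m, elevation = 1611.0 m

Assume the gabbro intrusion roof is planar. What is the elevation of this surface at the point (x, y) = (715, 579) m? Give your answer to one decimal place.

Two edge vectors: Shot 1→Shot 2 = (4, -146, -213.9), Shot 1→Shot 3 = (270, 132, 310.5).
Normal n = (Shot 1→Shot 2) × (Shot 1→Shot 3) = (-17098.2, -58995, 39948).
So ∂z/∂x = −n_x/n_z = 0.42801 and ∂z/∂y = −n_y/n_z = 1.47679.
Intercept c from Shot 1: 1300.5 − 13.70 − 1131.22 = 155.58.
At (715, 579): z = 306.0 + 855.1 + 155.58 = 1316.7 m.

1316.7 m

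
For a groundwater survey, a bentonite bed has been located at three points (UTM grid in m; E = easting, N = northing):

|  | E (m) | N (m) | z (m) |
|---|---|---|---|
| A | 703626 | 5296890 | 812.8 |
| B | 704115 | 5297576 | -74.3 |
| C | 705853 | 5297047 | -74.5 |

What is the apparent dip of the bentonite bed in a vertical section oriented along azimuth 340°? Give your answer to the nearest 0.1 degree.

41.6°

Let the plane be z = a·E + b·N + c.
B−A: 489a + 686b = −887.1;  C−A: 2227a + 157b = −887.3.
Solving gives a = −0.32352, b = −1.06253.
Unit vector along 340° is (sin 340°, cos 340°) = (-0.3420, 0.9397).
Slope in that direction = a·(-0.3420) + b·(0.9397) = −0.88780.
Apparent dip = arctan|0.88780| = 41.6° (true dip is 48.0°, so apparent ≤ true as expected).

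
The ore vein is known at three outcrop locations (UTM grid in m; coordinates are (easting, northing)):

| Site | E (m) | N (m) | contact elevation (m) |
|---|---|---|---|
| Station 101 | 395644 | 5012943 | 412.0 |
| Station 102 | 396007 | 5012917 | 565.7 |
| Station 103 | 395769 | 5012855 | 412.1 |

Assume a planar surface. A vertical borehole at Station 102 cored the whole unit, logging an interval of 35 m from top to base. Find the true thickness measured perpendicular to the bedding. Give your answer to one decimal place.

Let the plane be z = a·E + b·N + c.
Station 102−Station 101: 363a − 26b = 153.7;  Station 103−Station 101: 125a − 88b = 0.1.
Solving gives a = 0.47128, b = 0.66830.
|∇z| = √(a²+b²) = 0.81776, so dip δ = arctan(0.81776) = 39.27°.
True thickness = vertical thickness × cos δ = 35 × cos 39.27° = 27.1 m.

27.1 m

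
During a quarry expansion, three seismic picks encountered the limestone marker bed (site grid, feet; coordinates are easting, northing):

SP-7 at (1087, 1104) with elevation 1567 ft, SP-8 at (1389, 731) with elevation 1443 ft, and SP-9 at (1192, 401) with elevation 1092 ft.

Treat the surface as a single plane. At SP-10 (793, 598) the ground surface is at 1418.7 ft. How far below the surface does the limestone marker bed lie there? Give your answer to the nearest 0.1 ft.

Two edge vectors: SP-7→SP-8 = (302, -373, -124), SP-7→SP-9 = (105, -703, -475).
Normal n = (SP-7→SP-8) × (SP-7→SP-9) = (90003, 130430, -173141).
So ∂z/∂easting = −n_x/n_z = 0.519825 and ∂z/∂northing = −n_y/n_z = 0.753317.
Intercept c from SP-7: 1567 − 565.05 − 831.66 = 170.29.
At (793, 598): z_contact = 412.22 + 450.48 + 170.29 = 1032.99 ft.
Depth below ground = 1418.7 − 1032.99 = 385.7 ft.

385.7 ft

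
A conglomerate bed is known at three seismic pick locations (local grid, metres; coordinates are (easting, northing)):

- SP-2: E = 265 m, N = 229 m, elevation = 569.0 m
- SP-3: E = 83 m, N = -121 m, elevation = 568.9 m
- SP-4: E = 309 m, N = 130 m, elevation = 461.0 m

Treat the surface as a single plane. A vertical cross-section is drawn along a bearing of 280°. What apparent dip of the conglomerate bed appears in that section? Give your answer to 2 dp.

50.56°

Two edge vectors: SP-2→SP-3 = (-182, -350, -0.1), SP-2→SP-4 = (44, -99, -108).
Normal n = (SP-2→SP-3) × (SP-2→SP-4) = (37790.1, -19660.4, 33418).
So ∂z/∂E = −n_x/n_z = −1.13083 and ∂z/∂N = −n_y/n_z = 0.58832.
Unit vector along 280° is (sin 280°, cos 280°) = (-0.9848, 0.1736).
Slope in that direction = a·(-0.9848) + b·(0.1736) = 1.21581.
Apparent dip = arctan|1.21581| = 50.56° (true dip is 51.9°, so apparent ≤ true as expected).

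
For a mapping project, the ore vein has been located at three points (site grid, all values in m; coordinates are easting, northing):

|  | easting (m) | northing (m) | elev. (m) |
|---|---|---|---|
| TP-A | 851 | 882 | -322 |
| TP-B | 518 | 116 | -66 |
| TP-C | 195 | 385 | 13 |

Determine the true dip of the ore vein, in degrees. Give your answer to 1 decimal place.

Let the plane be z = a·easting + b·northing + c.
TP-B−TP-A: −333a − 766b = 256;  TP-C−TP-A: −656a − 497b = 335.
Solving gives a = −0.38392, b = −0.16731.
Gradient magnitude |∇z| = √(a² + b²) = √(0.14739 + 0.02799) = 0.41879.
True dip = arctan(0.41879) = 22.7°, dipping toward ENE (azimuth ≈ 066°).

22.7°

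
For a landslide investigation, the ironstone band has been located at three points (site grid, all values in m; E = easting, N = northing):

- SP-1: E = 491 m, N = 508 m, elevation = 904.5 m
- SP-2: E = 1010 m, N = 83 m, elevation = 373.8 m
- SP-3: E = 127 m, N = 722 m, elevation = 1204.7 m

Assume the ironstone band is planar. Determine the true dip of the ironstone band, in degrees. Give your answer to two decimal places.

42.45°

Two edge vectors: SP-1→SP-2 = (519, -425, -530.7), SP-1→SP-3 = (-364, 214, 300.2).
Normal n = (SP-1→SP-2) × (SP-1→SP-3) = (-14015.2, 37371, -43634).
So ∂z/∂E = −n_x/n_z = −0.32120 and ∂z/∂N = −n_y/n_z = 0.85647.
Gradient magnitude |∇z| = √(a² + b²) = √(0.10317 + 0.73353) = 0.91471.
True dip = arctan(0.91471) = 42.45°, dipping toward SSE (azimuth ≈ 159°).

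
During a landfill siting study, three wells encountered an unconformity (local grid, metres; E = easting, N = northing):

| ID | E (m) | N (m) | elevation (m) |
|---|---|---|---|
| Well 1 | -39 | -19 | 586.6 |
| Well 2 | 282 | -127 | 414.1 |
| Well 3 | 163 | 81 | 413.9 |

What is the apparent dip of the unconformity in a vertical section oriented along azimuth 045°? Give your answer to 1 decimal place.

Two edge vectors: Well 1→Well 2 = (321, -108, -172.5), Well 1→Well 3 = (202, 100, -172.7).
Normal n = (Well 1→Well 2) × (Well 1→Well 3) = (35901.6, 20591.7, 53916).
So ∂z/∂E = −n_x/n_z = −0.66588 and ∂z/∂N = −n_y/n_z = −0.38192.
Unit vector along 045° is (sin 45°, cos 45°) = (0.7071, 0.7071).
Slope in that direction = a·(0.7071) + b·(0.7071) = −0.74091.
Apparent dip = arctan|0.74091| = 36.5° (true dip is 37.5°, so apparent ≤ true as expected).

36.5°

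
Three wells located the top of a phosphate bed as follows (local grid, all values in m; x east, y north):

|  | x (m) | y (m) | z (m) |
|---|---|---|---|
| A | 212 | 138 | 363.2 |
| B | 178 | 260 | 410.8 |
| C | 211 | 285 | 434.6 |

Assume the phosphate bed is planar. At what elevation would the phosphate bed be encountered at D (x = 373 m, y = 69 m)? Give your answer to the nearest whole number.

Let the plane be z = a·x + b·y + c.
B−A: −34a + 122b = 47.6;  C−A: −1a + 147b = 71.4.
Solving gives a = 0.35144, b = 0.48811.
Then c = 363.2 − a·212 − b·138 = 221.34.
At (373, 69): z = 131.1 + 33.7 + 221.34 = 386.1 m.

386 m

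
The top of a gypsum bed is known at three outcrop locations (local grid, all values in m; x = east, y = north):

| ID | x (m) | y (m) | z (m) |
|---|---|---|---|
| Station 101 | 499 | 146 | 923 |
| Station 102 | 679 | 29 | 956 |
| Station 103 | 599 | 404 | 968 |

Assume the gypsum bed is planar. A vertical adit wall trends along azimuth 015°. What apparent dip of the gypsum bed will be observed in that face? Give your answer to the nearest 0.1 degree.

Two edge vectors: Station 101→Station 102 = (180, -117, 33), Station 101→Station 103 = (100, 258, 45).
Normal n = (Station 101→Station 102) × (Station 101→Station 103) = (-13779, -4800, 58140).
So ∂z/∂x = −n_x/n_z = 0.23700 and ∂z/∂y = −n_y/n_z = 0.08256.
Unit vector along 015° is (sin 15°, cos 15°) = (0.2588, 0.9659).
Slope in that direction = a·(0.2588) + b·(0.9659) = 0.14109.
Apparent dip = arctan|0.14109| = 8.0° (true dip is 14.1°, so apparent ≤ true as expected).

8.0°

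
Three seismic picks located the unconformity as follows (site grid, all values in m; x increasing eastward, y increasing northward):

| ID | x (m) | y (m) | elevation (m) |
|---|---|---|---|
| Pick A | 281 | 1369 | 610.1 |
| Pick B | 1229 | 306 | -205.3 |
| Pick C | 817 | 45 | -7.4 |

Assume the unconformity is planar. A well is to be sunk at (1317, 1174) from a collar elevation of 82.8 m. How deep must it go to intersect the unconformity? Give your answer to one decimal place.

Let the plane be z = a·x + b·y + c.
Pick B−Pick A: 948a − 1063b = −815.4;  Pick C−Pick A: 536a − 1324b = −617.5.
Solving gives a = −0.617445, b = 0.216427.
Then c = 610.1 − a·281 − b·1369 = 487.31.
At (1317, 1174): z_contact = −813.18 + 254.09 + 487.31 = -71.78 m.
Depth below ground = 82.8 − (-71.78) = 154.6 m.

154.6 m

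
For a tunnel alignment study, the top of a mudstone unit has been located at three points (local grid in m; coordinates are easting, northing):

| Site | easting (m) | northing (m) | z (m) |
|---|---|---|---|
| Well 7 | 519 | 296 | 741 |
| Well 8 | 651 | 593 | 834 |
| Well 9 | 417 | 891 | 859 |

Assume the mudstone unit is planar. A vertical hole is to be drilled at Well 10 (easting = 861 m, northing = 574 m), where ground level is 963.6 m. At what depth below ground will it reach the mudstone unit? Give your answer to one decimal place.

Let the plane be z = a·easting + b·northing + c.
Well 8−Well 7: 132a + 297b = 93;  Well 9−Well 7: −102a + 595b = 118.
Solving gives a = 0.18642, b = 0.23028.
Then c = 741 − a·519 − b·296 = 576.09.
At (861, 574): z_contact = 160.51 + 132.18 + 576.09 = 868.77 m.
Depth below ground = 963.6 − 868.77 = 94.8 m.

94.8 m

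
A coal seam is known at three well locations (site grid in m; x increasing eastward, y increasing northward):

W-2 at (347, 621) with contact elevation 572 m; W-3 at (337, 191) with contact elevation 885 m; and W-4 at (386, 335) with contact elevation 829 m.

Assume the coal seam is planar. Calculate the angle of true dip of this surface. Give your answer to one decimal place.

52.6°

Let the plane be z = a·x + b·y + c.
W-3−W-2: −10a − 430b = 313;  W-4−W-2: 39a − 286b = 257.
Solving gives a = 1.06938, b = −0.75278.
Gradient magnitude |∇z| = √(a² + b²) = √(1.14358 + 0.56667) = 1.30777.
True dip = arctan(1.30777) = 52.6°, dipping toward NW (azimuth ≈ 305°).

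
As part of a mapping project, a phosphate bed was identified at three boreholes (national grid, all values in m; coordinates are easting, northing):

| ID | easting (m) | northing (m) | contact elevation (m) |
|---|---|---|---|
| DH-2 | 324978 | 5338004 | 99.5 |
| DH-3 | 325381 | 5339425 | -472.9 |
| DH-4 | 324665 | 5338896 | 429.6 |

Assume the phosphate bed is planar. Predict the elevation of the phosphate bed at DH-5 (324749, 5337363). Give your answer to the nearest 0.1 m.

Two edge vectors: DH-2→DH-3 = (403, 1421, -572.4), DH-2→DH-4 = (-313, 892, 330.1).
Normal n = (DH-2→DH-3) × (DH-2→DH-4) = (979652.9, 46130.9, 804249).
So ∂z/∂easting = −n_x/n_z = −1.218096510 and ∂z/∂northing = −n_y/n_z = −0.057358977.
Intercept c from DH-2: 99.5 + 395854.57 + 306182.45 = 702136.52.
At (324749, 5337363): z = −395575.6 − 306145.7 + 702136.52 = 415.2 m.

415.2 m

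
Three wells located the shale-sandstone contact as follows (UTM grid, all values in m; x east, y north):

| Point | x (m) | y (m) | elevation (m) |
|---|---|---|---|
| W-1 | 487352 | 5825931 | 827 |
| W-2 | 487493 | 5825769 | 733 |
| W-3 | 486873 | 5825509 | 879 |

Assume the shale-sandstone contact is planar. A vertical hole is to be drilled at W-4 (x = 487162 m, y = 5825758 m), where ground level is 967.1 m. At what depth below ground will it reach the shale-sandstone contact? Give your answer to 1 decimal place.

Two edge vectors: W-1→W-2 = (141, -162, -94), W-1→W-3 = (-479, -422, 52).
Normal n = (W-1→W-2) × (W-1→W-3) = (-48092, 37694, -137100).
So ∂z/∂x = −n_x/n_z = −0.350780452 and ∂z/∂y = −n_y/n_z = 0.274938001.
Intercept c from W-1: 827 + 170953.55 − 1601769.83 = −1429989.27.
At (487162, 5825758): z_contact = −170886.91 + 1601722.26 − 1429989.27 = 846.08 m.
Depth below ground = 967.1 − 846.08 = 121.0 m.

121.0 m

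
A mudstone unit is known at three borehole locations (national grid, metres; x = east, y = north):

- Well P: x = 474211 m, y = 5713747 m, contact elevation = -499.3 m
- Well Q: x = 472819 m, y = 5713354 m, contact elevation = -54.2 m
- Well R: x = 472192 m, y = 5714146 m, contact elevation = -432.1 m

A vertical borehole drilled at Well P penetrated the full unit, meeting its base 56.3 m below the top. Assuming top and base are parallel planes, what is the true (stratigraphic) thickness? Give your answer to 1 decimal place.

Let the plane be z = a·x + b·y + c.
Well Q−Well P: −1392a − 393b = 445.1;  Well R−Well P: −2019a + 399b = 67.2.
Solving gives a = −0.15124, b = −0.59688.
|∇z| = √(a²+b²) = 0.61574, so dip δ = arctan(0.61574) = 31.62°.
True thickness = vertical thickness × cos δ = 56.3 × cos 31.62° = 47.9 m.

47.9 m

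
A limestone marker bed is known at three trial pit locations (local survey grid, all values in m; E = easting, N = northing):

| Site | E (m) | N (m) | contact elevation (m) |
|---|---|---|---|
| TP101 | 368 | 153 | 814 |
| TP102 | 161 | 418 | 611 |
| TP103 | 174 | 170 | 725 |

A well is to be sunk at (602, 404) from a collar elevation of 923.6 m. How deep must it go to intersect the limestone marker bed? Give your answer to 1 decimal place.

Let the plane be z = a·E + b·N + c.
TP102−TP101: −207a + 265b = −203;  TP103−TP101: −194a + 17b = −89.
Solving gives a = 0.42041, b = −0.43764.
Then c = 814 − a·368 − b·153 = 726.25.
At (602, 404): z_contact = 253.09 − 176.81 + 726.25 = 802.53 m.
Depth below ground = 923.6 − 802.53 = 121.1 m.

121.1 m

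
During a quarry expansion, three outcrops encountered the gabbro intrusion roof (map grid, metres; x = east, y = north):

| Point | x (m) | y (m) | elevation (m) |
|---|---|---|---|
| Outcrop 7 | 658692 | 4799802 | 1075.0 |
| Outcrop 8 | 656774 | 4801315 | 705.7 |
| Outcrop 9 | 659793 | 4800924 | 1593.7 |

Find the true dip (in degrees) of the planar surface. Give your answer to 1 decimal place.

19.3°

Let the plane be z = a·x + b·y + c.
Outcrop 8−Outcrop 7: −1918a + 1513b = −369.3;  Outcrop 9−Outcrop 7: 1101a + 1122b = 518.7.
Solving gives a = 0.31409, b = 0.15409.
Gradient magnitude |∇z| = √(a² + b²) = √(0.09865 + 0.02374) = 0.34985.
True dip = arctan(0.34985) = 19.3°, dipping toward WSW (azimuth ≈ 244°).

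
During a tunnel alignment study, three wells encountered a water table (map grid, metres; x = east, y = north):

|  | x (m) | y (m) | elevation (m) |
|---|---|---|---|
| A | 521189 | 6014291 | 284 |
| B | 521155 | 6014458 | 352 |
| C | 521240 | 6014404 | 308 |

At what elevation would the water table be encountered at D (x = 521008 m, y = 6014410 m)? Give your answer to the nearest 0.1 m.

Two edge vectors: A→B = (-34, 167, 68), A→C = (51, 113, 24).
Normal n = (A→B) × (A→C) = (-3676, 4284, -12359).
So ∂z/∂x = −n_x/n_z = −0.297435068 and ∂z/∂y = −n_y/n_z = 0.346629986.
Intercept c from A: 284 + 155019.89 − 2084733.61 = −1929429.72.
At (521008, 6014410): z = −154966.0 + 2084774.9 − 1929429.72 = 379.1 m.

379.1 m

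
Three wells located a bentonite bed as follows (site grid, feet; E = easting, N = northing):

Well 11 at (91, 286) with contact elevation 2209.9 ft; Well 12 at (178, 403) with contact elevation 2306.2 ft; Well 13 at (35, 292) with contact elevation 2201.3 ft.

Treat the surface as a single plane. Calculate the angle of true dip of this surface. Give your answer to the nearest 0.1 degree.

Two edge vectors: Well 11→Well 12 = (87, 117, 96.3), Well 11→Well 13 = (-56, 6, -8.6).
Normal n = (Well 11→Well 12) × (Well 11→Well 13) = (-1584, -4644.6, 7074).
So ∂z/∂E = −n_x/n_z = 0.22392 and ∂z/∂N = −n_y/n_z = 0.65657.
Gradient magnitude |∇z| = √(a² + b²) = √(0.05014 + 0.43109) = 0.69371.
True dip = arctan(0.69371) = 34.7°, dipping toward SSW (azimuth ≈ 199°).

34.7°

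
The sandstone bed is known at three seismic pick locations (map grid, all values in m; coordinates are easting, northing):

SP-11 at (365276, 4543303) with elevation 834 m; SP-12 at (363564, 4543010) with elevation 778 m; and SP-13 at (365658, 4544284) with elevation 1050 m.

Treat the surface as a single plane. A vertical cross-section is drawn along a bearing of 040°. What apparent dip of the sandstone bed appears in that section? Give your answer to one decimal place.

9.5°

Let the plane be z = a·easting + b·northing + c.
SP-12−SP-11: −1712a − 293b = −56;  SP-13−SP-11: 382a + 981b = 216.
Solving gives a = −0.00533, b = 0.22226.
Unit vector along 040° is (sin 40°, cos 40°) = (0.6428, 0.7660).
Slope in that direction = a·(0.6428) + b·(0.7660) = 0.16683.
Apparent dip = arctan|0.16683| = 9.5° (true dip is 12.5°, so apparent ≤ true as expected).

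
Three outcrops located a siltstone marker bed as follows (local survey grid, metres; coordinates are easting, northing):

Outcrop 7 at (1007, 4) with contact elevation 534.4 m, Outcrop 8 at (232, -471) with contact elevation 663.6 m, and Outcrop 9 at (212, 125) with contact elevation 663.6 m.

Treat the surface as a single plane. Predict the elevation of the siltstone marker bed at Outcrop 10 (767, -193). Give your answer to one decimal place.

Two edge vectors: Outcrop 7→Outcrop 8 = (-775, -475, 129.2), Outcrop 7→Outcrop 9 = (-795, 121, 129.2).
Normal n = (Outcrop 7→Outcrop 8) × (Outcrop 7→Outcrop 9) = (-77003.2, -2584, -471400).
So ∂z/∂easting = −n_x/n_z = −0.163350 and ∂z/∂northing = −n_y/n_z = −0.005482.
Intercept c from Outcrop 7: 534.4 + 164.49 + 0.02 = 698.92.
At (767, -193): z = −125.3 + 1.1 + 698.92 = 574.7 m.

574.7 m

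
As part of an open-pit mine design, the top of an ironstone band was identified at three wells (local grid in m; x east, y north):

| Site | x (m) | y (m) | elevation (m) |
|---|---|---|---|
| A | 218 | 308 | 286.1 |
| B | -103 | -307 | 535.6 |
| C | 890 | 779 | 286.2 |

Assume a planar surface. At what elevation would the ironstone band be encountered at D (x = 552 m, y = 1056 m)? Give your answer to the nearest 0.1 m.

Two edge vectors: A→B = (-321, -615, 249.5), A→C = (672, 471, 0.1).
Normal n = (A→B) × (A→C) = (-117576, 167696.1, 262089).
So ∂z/∂x = −n_x/n_z = 0.448611 and ∂z/∂y = −n_y/n_z = −0.639844.
Intercept c from A: 286.1 − 97.80 + 197.07 = 385.37.
At (552, 1056): z = 247.6 − 675.7 + 385.37 = -42.7 m.

-42.7 m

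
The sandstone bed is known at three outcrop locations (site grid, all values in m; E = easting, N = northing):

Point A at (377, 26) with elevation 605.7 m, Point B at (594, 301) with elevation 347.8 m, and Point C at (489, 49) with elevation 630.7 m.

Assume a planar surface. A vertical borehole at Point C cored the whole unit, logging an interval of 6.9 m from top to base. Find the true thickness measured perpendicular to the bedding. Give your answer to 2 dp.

Let the plane be z = a·E + b·N + c.
Point B−Point A: 217a + 275b = −257.9;  Point C−Point A: 112a + 23b = 25.
Solving gives a = 0.49621, b = −1.32937.
|∇z| = √(a²+b²) = 1.41896, so dip δ = arctan(1.41896) = 54.83°.
True thickness = vertical thickness × cos δ = 6.9 × cos 54.83° = 3.97 m.

3.97 m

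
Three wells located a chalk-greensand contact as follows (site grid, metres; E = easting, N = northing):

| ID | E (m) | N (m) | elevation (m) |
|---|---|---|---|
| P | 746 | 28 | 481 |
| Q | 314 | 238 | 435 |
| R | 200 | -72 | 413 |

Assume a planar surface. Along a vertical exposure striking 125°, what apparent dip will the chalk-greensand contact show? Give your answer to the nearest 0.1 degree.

4.7°

Let the plane be z = a·E + b·N + c.
Q−P: −432a + 210b = −46;  R−P: −546a − 100b = −68.
Solving gives a = 0.11960, b = 0.02699.
Unit vector along 125° is (sin 125°, cos 125°) = (0.8192, -0.5736).
Slope in that direction = a·(0.8192) + b·(-0.5736) = 0.08249.
Apparent dip = arctan|0.08249| = 4.7° (true dip is 7.0°, so apparent ≤ true as expected).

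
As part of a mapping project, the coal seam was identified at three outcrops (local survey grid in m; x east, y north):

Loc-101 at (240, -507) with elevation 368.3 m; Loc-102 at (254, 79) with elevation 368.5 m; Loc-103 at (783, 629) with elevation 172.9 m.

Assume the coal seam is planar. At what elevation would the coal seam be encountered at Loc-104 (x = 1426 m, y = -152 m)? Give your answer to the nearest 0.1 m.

-78.5 m

Two edge vectors: Loc-101→Loc-102 = (14, 586, 0.2), Loc-101→Loc-103 = (543, 1136, -195.4).
Normal n = (Loc-101→Loc-102) × (Loc-101→Loc-103) = (-114731.6, 2844.2, -302294).
So ∂z/∂x = −n_x/n_z = −0.379536 and ∂z/∂y = −n_y/n_z = 0.009409.
Intercept c from Loc-101: 368.3 + 91.09 + 4.77 = 464.16.
At (1426, -152): z = −541.2 − 1.4 + 464.16 = -78.5 m.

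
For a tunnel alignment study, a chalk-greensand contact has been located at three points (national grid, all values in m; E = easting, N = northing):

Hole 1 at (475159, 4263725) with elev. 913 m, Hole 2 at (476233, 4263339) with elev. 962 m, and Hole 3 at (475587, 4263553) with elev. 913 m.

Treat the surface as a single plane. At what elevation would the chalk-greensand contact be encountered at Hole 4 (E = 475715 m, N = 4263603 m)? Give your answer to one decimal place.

Let the plane be z = a·E + b·N + c.
Hole 2−Hole 1: 1074a − 386b = 49;  Hole 3−Hole 1: 428a − 172b = 0.
Solving gives a = 0.431762295, b = 1.074385246.
Then c = 913 − a·475159 − b·4263725 = −4785125.97.
At (475715, 4263603): z = 205395.8 + 4580752.2 − 4785125.97 = 1022.0 m.

1022.0 m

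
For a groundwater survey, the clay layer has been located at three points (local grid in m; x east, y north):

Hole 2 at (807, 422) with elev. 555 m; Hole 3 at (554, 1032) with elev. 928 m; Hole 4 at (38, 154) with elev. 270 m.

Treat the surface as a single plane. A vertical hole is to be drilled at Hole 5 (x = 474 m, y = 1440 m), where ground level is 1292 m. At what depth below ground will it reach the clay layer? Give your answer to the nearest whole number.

102 m

Two edge vectors: Hole 2→Hole 3 = (-253, 610, 373), Hole 2→Hole 4 = (-769, -268, -285).
Normal n = (Hole 2→Hole 3) × (Hole 2→Hole 4) = (-73886, -358942, 536894).
So ∂z/∂x = −n_x/n_z = 0.13762 and ∂z/∂y = −n_y/n_z = 0.66855.
Intercept c from Hole 2: 555 − 111.06 − 282.13 = 161.81.
At (474, 1440): z_contact = 65.2 + 962.7 + 161.81 = 1189.8 m.
Depth below ground = 1292 − 1189.8 = 102 m.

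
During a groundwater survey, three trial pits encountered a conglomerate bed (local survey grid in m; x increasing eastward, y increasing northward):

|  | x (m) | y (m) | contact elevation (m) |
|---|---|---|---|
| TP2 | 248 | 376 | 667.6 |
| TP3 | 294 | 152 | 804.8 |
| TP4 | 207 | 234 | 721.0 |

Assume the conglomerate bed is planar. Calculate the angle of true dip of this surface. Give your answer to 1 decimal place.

35.1°

Let the plane be z = a·x + b·y + c.
TP3−TP2: 46a − 224b = 137.2;  TP4−TP2: −41a − 142b = 53.4.
Solving gives a = 0.47854, b = −0.51423.
Gradient magnitude |∇z| = √(a² + b²) = √(0.22900 + 0.26443) = 0.70245.
True dip = arctan(0.70245) = 35.1°, dipping toward NW (azimuth ≈ 317°).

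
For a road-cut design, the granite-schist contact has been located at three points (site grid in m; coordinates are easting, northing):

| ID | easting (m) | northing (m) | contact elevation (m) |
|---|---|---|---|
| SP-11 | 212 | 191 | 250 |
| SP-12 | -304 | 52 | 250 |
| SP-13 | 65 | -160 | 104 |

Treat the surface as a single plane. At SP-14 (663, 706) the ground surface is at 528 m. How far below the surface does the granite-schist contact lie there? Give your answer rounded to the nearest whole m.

Two edge vectors: SP-11→SP-12 = (-516, -139, 0), SP-11→SP-13 = (-147, -351, -146).
Normal n = (SP-11→SP-12) × (SP-11→SP-13) = (20294, -75336, 160683).
So ∂z/∂easting = −n_x/n_z = −0.12630 and ∂z/∂northing = −n_y/n_z = 0.46885.
Intercept c from SP-11: 250 + 26.78 − 89.55 = 187.23.
At (663, 706): z_contact = −83.7 + 331.0 + 187.23 = 434.5 m.
Depth below ground = 528 − 434.5 = 94 m.

94 m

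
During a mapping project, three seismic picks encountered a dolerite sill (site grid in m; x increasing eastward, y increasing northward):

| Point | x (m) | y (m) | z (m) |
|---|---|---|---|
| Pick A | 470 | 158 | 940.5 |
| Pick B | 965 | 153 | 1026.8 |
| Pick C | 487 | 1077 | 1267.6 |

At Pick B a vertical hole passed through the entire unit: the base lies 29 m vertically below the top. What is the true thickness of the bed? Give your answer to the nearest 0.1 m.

27.0 m

Two edge vectors: Pick A→Pick B = (495, -5, 86.3), Pick A→Pick C = (17, 919, 327.1).
Normal n = (Pick A→Pick B) × (Pick A→Pick C) = (-80945.2, -160447.4, 454990).
So ∂z/∂x = −n_x/n_z = 0.17791 and ∂z/∂y = −n_y/n_z = 0.35264.
|∇z| = √(a²+b²) = 0.39497, so dip δ = arctan(0.39497) = 21.55°.
True thickness = vertical thickness × cos δ = 29 × cos 21.55° = 27.0 m.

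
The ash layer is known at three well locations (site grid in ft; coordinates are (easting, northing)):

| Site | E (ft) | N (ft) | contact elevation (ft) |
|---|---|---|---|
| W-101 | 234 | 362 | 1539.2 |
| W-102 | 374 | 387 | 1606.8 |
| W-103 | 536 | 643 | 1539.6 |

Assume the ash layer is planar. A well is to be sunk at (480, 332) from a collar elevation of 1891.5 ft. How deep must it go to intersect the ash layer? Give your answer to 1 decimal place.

186.2 ft

Let the plane be z = a·E + b·N + c.
W-102−W-101: 140a + 25b = 67.6;  W-103−W-101: 302a + 281b = 0.4.
Solving gives a = 0.59722, b = −0.64043.
Then c = 1539.2 − a·234 − b·362 = 1631.29.
At (480, 332): z_contact = 286.67 − 212.62 + 1631.29 = 1705.33 ft.
Depth below ground = 1891.5 − 1705.33 = 186.2 ft.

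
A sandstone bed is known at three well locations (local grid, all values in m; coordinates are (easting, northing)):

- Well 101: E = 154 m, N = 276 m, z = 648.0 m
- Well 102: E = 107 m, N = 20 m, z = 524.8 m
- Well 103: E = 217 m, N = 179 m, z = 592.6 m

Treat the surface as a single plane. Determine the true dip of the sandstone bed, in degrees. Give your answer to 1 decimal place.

Let the plane be z = a·E + b·N + c.
Well 102−Well 101: −47a − 256b = −123.2;  Well 103−Well 101: 63a − 97b = −55.4.
Solving gives a = −0.10789, b = 0.50106.
Gradient magnitude |∇z| = √(a² + b²) = √(0.01164 + 0.25106) = 0.51254.
True dip = arctan(0.51254) = 27.1°, dipping toward SSE (azimuth ≈ 168°).

27.1°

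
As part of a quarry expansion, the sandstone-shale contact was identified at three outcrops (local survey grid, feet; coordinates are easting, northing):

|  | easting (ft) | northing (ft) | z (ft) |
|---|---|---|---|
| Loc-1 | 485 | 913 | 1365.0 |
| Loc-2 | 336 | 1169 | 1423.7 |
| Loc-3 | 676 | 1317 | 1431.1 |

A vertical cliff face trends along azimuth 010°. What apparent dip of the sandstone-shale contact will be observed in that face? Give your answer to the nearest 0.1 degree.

10.2°

Let the plane be z = a·easting + b·northing + c.
Loc-2−Loc-1: −149a + 256b = 58.7;  Loc-3−Loc-1: 191a + 404b = 66.1.
Solving gives a = −0.06227, b = 0.19305.
Unit vector along 010° is (sin 10°, cos 10°) = (0.1736, 0.9848).
Slope in that direction = a·(0.1736) + b·(0.9848) = 0.17931.
Apparent dip = arctan|0.17931| = 10.2° (true dip is 11.5°, so apparent ≤ true as expected).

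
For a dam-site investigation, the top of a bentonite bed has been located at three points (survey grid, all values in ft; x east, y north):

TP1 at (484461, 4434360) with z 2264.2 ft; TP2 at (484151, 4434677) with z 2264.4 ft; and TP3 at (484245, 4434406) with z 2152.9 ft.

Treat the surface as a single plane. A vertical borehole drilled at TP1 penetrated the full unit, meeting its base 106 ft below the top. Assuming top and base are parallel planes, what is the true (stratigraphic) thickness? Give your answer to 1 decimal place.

78.4 ft

Let the plane be z = a·x + b·y + c.
TP2−TP1: −310a + 317b = 0.2;  TP3−TP1: −216a + 46b = −111.3.
Solving gives a = 0.65099, b = 0.63724.
|∇z| = √(a²+b²) = 0.91097, so dip δ = arctan(0.91097) = 42.33°.
True thickness = vertical thickness × cos δ = 106 × cos 42.33° = 78.4 ft.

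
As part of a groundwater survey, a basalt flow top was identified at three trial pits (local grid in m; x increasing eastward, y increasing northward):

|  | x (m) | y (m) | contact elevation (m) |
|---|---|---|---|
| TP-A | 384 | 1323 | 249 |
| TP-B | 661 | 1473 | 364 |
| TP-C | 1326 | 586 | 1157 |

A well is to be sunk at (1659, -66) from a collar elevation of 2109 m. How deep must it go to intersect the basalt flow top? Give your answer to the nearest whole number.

469 m

Two edge vectors: TP-A→TP-B = (277, 150, 115), TP-A→TP-C = (942, -737, 908).
Normal n = (TP-A→TP-B) × (TP-A→TP-C) = (220955, -143186, -345449).
So ∂z/∂x = −n_x/n_z = 0.63962 and ∂z/∂y = −n_y/n_z = −0.41449.
Intercept c from TP-A: 249 − 245.61 + 548.37 = 551.76.
At (1659, -66): z_contact = 1061.1 + 27.4 + 551.76 = 1640.2 m.
Depth below ground = 2109 − 1640.2 = 469 m.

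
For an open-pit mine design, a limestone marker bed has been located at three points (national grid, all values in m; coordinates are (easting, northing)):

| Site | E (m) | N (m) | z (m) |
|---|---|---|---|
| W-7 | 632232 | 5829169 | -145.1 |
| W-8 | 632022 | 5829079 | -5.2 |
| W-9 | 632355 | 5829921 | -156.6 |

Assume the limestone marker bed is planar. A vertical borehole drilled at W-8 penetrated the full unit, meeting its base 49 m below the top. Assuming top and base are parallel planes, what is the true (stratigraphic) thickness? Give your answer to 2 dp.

39.83 m

Two edge vectors: W-7→W-8 = (-210, -90, 139.9), W-7→W-9 = (123, 752, -11.5).
Normal n = (W-7→W-8) × (W-7→W-9) = (-104169.8, 14792.7, -146850).
So ∂z/∂E = −n_x/n_z = −0.70936 and ∂z/∂N = −n_y/n_z = 0.10073.
|∇z| = √(a²+b²) = 0.71648, so dip δ = arctan(0.71648) = 35.62°.
True thickness = vertical thickness × cos δ = 49 × cos 35.62° = 39.83 m.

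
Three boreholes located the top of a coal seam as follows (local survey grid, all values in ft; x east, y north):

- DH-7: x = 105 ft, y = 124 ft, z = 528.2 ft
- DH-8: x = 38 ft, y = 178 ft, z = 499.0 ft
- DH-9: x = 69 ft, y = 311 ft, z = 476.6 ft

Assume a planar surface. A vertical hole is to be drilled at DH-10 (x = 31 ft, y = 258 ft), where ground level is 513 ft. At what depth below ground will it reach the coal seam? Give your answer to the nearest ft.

Let the plane be z = a·x + b·y + c.
DH-8−DH-7: −67a + 54b = −29.2;  DH-9−DH-7: −36a + 187b = −51.6.
Solving gives a = 0.25262, b = −0.22730.
Then c = 528.2 − a·105 − b·124 = 529.86.
At (31, 258): z_contact = 7.8 − 58.6 + 529.86 = 479.0 ft.
Depth below ground = 513 − 479.0 = 34 ft.

34 ft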